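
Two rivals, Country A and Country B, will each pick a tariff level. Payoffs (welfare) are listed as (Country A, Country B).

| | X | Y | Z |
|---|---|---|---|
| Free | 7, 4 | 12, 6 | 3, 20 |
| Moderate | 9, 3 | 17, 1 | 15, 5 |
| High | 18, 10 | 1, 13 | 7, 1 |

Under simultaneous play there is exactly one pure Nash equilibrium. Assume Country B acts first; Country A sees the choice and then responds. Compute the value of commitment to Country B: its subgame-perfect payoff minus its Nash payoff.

5

Backward induction with Country B moving first.
- X: Country A compares 7, 9, 18 and picks High; Country B would get 10.
- Y: Country A compares 12, 17, 1 and picks Moderate; Country B would get 1.
- Z: Country A compares 3, 15, 7 and picks Moderate; Country B would get 5.
Maximizing over 10, 1, 5, Country B chooses X. Subgame-perfect outcome: (High, X) with payoffs (18, 10).
For the simultaneous game, intersect best replies.
Country A's best replies: X→High; Y→Moderate; Z→Moderate.
Country B's best replies: Free→Z; Moderate→Z; High→Y.
Only (Moderate, Z) has each player best-responding; Nash payoffs (15, 5).
Country B's commitment gain: 10 − 5 = 5.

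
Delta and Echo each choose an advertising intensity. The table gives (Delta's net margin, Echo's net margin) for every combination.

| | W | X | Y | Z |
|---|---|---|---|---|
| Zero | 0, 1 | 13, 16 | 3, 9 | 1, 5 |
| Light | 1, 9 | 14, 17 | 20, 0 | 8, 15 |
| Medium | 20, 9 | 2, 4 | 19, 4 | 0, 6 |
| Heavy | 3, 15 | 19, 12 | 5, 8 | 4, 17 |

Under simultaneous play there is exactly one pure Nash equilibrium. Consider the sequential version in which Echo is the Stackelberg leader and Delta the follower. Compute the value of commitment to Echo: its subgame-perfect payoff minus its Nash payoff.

6

Delta best-responds to each possible Echo move:
- W: BR = Medium, leader payoff 9.
- X: BR = Heavy, leader payoff 12.
- Y: BR = Light, leader payoff 0.
- Z: BR = Light, leader payoff 15.
Among 9, 12, 0, 15, the best is 15 at Z. Subgame-perfect outcome: (Light, Z) with payoffs (8, 15).
Now find the simultaneous Nash equilibrium.
Delta's best replies: W→Medium; X→Heavy; Y→Light; Z→Light.
Echo's best replies: Zero→X; Light→X; Medium→W; Heavy→Z.
The unique mutual best reply is (Medium, W), giving (20, 9).
Echo's commitment gain: 15 − 9 = 6.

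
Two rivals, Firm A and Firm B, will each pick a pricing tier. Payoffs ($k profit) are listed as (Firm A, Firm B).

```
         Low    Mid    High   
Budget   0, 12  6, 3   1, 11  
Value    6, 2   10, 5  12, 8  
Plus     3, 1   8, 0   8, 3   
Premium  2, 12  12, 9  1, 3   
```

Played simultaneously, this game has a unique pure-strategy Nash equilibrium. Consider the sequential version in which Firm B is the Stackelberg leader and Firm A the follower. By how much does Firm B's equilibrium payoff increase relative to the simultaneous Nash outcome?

1

Solve by backward induction (Firm B leads).
- Low: BR = Value, leader payoff 2.
- Mid: BR = Premium, leader payoff 9.
- High: BR = Value, leader payoff 8.
Firm B's induced payoffs are 2, 9, 8, so Firm B commits to Mid. Subgame-perfect outcome: (Premium, Mid) with payoffs (12, 9).
Under simultaneous play:
Firm A's best replies: Low→Value; Mid→Premium; High→Value.
Firm B's best replies: Budget→Low; Value→High; Plus→High; Premium→Low.
The unique mutual best reply is (Value, High), giving (12, 8).
Firm B's commitment gain: 9 − 8 = 1.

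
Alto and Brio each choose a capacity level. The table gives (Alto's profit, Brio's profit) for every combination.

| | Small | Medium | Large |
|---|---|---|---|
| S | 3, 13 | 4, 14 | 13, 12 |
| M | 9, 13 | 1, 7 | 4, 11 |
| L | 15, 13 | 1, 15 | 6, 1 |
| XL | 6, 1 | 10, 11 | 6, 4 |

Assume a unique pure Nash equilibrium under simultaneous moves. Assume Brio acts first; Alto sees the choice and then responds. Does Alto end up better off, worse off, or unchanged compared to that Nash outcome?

Alto best-responds to each possible Brio move:
- Small → Alto plays L (best of 3, 9, 15, 6); Brio gets 13.
- Medium → Alto plays XL (best of 4, 1, 1, 10); Brio gets 11.
- Large → Alto plays S (best of 13, 4, 6, 6); Brio gets 12.
Among 13, 11, 12, the best is 13 at Small. Subgame-perfect outcome: (L, Small) with payoffs (15, 13).
For the simultaneous game, intersect best replies.
Alto's best replies: Small→L; Medium→XL; Large→S.
Brio's best replies: S→Medium; M→Small; L→Medium; XL→Medium.
Only (XL, Medium) has each player best-responding; Nash payoffs (10, 11).
Alto earns 15 sequentially versus 10 at the Nash outcome: better off.

better off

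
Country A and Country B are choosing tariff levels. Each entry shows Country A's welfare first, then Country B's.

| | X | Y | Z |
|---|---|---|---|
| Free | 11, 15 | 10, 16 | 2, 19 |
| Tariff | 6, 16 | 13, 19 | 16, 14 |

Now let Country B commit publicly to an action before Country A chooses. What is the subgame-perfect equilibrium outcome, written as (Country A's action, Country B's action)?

Backward induction with Country B moving first.
- X: BR = Free, leader payoff 15.
- Y: BR = Tariff, leader payoff 19.
- Z: BR = Tariff, leader payoff 14.
Among 15, 19, 14, the best is 19 at Y. Subgame-perfect outcome: (Tariff, Y) with payoffs (13, 19).

(Tariff, Y)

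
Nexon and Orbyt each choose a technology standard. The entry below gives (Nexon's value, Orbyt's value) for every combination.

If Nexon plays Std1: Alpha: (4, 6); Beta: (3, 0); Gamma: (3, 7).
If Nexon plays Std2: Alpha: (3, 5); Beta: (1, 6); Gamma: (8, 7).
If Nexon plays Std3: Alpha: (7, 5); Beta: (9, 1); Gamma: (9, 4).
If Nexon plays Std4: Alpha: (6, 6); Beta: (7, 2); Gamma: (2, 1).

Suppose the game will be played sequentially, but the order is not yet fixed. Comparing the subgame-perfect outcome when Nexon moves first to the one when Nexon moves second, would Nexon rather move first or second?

first

If Nexon leads: Orbyt's best replies are Std1→Gamma, Std2→Gamma, Std3→Alpha, Std4→Alpha; Nexon's induced payoffs 3, 8, 7, 6; outcome (Std2, Gamma), payoffs (8, 7).
If Orbyt leads: Nexon's best replies are Alpha→Std3, Beta→Std3, Gamma→Std3; Orbyt's induced payoffs 5, 1, 4; outcome (Std3, Alpha), payoffs (7, 5).
Nexon gets 8 moving first and 7 moving second, so Nexon prefers to move first.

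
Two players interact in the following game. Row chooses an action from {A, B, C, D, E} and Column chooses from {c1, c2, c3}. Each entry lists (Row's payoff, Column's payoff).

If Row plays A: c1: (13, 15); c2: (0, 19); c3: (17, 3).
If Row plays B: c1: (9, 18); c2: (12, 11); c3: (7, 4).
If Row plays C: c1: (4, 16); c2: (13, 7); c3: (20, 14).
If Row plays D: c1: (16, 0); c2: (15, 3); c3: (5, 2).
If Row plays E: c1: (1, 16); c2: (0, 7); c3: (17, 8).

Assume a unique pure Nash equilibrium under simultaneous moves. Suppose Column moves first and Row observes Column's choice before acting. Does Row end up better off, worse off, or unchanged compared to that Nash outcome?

Work backward from Row's decision.
- c1: Row compares 13, 9, 4, 16, 1 and picks D; Column would get 0.
- c2: Row compares 0, 12, 13, 15, 0 and picks D; Column would get 3.
- c3: Row compares 17, 7, 20, 5, 17 and picks C; Column would get 14.
Maximizing over 0, 3, 14, Column chooses c3. Subgame-perfect outcome: (C, c3) with payoffs (20, 14).
Now find the simultaneous Nash equilibrium.
Row's best replies: c1→D; c2→D; c3→C.
Column's best replies: A→c2; B→c1; C→c1; D→c2; E→c1.
Only (D, c2) has each player best-responding; Nash payoffs (15, 3).
Row earns 20 sequentially versus 15 at the Nash outcome: better off.

better off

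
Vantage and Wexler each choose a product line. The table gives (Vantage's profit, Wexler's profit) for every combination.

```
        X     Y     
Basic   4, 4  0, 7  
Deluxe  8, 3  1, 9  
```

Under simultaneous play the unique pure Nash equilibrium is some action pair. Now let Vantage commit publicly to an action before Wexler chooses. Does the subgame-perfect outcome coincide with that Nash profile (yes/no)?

yes

Work backward from Wexler's decision.
- Basic → Wexler plays Y (best of 4, 7); Vantage gets 0.
- Deluxe → Wexler plays Y (best of 3, 9); Vantage gets 1.
Vantage's induced payoffs are 0, 1, so Vantage commits to Deluxe. Subgame-perfect outcome: (Deluxe, Y) with payoffs (1, 9).
Under simultaneous play:
Vantage's best replies: X→Deluxe; Y→Deluxe.
Wexler's best replies: Basic→Y; Deluxe→Y.
Only (Deluxe, Y) has each player best-responding; Nash payoffs (1, 9).
Sequential outcome (Deluxe, Y) coincides with the Nash profile (Deluxe, Y).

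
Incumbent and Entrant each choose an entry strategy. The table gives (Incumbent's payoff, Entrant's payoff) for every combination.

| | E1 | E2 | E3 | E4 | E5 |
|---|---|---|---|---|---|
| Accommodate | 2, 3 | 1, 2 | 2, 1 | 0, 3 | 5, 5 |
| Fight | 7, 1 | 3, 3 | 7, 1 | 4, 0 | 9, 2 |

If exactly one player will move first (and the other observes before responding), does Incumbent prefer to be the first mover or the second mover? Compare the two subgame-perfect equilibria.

If Incumbent leads: Entrant's best replies are Accommodate→E5, Fight→E2; Incumbent's induced payoffs 5, 3; outcome (Accommodate, E5), payoffs (5, 5).
If Entrant leads: Incumbent's best replies are E1→Fight, E2→Fight, E3→Fight, E4→Fight, E5→Fight; Entrant's induced payoffs 1, 3, 1, 0, 2; outcome (Fight, E2), payoffs (3, 3).
Incumbent gets 5 moving first and 3 moving second, so Incumbent prefers to move first.

first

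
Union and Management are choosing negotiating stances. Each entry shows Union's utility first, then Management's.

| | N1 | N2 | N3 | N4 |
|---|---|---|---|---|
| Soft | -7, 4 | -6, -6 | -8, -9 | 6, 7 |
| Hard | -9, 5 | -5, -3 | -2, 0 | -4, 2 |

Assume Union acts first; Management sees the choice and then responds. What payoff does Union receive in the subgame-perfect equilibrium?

6

Management best-responds to each possible Union move:
- Soft: Management compares 4, -6, -9, 7 and picks N4; Union would get 6.
- Hard: Management compares 5, -3, 0, 2 and picks N1; Union would get -9.
Maximizing over 6, -9, Union chooses Soft. Subgame-perfect outcome: (Soft, N4) with payoffs (6, 7).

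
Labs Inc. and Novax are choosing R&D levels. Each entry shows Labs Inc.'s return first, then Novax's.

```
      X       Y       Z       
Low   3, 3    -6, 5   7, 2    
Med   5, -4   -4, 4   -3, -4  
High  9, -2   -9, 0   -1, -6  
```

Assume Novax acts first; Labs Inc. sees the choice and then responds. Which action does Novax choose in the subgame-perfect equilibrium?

Solve by backward induction (Novax leads).
- X → Labs Inc. plays High (best of 3, 5, 9); Novax gets -2.
- Y → Labs Inc. plays Med (best of -6, -4, -9); Novax gets 4.
- Z → Labs Inc. plays Low (best of 7, -3, -1); Novax gets 2.
Among -2, 4, 2, the best is 4 at Y. Subgame-perfect outcome: (Med, Y) with payoffs (-4, 4).

Y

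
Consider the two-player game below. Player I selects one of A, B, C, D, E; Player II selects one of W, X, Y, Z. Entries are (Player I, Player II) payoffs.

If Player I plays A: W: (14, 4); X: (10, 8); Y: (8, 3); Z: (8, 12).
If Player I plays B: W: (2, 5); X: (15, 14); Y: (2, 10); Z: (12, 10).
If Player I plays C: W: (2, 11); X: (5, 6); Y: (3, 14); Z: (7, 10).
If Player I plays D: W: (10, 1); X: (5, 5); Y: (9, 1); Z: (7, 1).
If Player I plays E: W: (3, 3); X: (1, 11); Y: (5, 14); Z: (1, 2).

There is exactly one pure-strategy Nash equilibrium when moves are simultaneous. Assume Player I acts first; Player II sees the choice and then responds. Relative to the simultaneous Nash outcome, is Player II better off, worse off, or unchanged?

unchanged

Backward induction with Player I moving first.
- A: Player II compares 4, 8, 3, 12 and picks Z; Player I would get 8.
- B: Player II compares 5, 14, 10, 10 and picks X; Player I would get 15.
- C: Player II compares 11, 6, 14, 10 and picks Y; Player I would get 3.
- D: Player II compares 1, 5, 1, 1 and picks X; Player I would get 5.
- E: Player II compares 3, 11, 14, 2 and picks Y; Player I would get 5.
Maximizing over 8, 15, 3, 5, 5, Player I chooses B. Subgame-perfect outcome: (B, X) with payoffs (15, 14).
Under simultaneous play:
Player I's best replies: W→A; X→B; Y→D; Z→B.
Player II's best replies: A→Z; B→X; C→Y; D→X; E→Y.
Only (B, X) has each player best-responding; Nash payoffs (15, 14).
Player II earns 14 sequentially versus 14 at the Nash outcome: unchanged.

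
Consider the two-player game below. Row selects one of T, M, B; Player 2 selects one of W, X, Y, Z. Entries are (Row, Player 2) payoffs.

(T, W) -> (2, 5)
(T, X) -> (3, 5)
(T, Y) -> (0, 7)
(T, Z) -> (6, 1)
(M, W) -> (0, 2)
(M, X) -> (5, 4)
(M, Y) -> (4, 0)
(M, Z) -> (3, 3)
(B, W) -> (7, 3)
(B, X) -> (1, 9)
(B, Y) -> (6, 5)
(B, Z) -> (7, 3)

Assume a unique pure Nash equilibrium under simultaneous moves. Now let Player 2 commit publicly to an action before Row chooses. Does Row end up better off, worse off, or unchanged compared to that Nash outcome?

better off

Solve by backward induction (Player 2 leads).
- W: BR = B, leader payoff 3.
- X: BR = M, leader payoff 4.
- Y: BR = B, leader payoff 5.
- Z: BR = B, leader payoff 3.
Maximizing over 3, 4, 5, 3, Player 2 chooses Y. Subgame-perfect outcome: (B, Y) with payoffs (6, 5).
For the simultaneous game, intersect best replies.
Row's best replies: W→B; X→M; Y→B; Z→B.
Player 2's best replies: T→Y; M→X; B→X.
The unique mutual best reply is (M, X), giving (5, 4).
Row earns 6 sequentially versus 5 at the Nash outcome: better off.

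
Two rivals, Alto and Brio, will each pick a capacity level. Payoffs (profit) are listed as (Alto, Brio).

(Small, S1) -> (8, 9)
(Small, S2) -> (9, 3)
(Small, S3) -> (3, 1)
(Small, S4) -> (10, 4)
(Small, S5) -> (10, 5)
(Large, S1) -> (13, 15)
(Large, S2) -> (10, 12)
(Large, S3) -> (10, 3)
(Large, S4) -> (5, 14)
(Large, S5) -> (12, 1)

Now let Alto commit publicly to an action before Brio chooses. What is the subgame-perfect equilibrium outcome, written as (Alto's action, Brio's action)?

Backward induction with Alto moving first.
- Small: Brio compares 9, 3, 1, 4, 5 and picks S1; Alto would get 8.
- Large: Brio compares 15, 12, 3, 14, 1 and picks S1; Alto would get 13.
Alto's induced payoffs are 8, 13, so Alto commits to Large. Subgame-perfect outcome: (Large, S1) with payoffs (13, 15).

(Large, S1)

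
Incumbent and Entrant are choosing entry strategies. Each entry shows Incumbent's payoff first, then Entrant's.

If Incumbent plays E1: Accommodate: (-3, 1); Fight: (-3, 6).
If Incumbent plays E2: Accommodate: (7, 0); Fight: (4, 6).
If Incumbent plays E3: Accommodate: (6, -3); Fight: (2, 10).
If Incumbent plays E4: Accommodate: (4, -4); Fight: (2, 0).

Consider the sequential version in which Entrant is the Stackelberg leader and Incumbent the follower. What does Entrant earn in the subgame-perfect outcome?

Backward induction with Entrant moving first.
- Accommodate → Incumbent plays E2 (best of -3, 7, 6, 4); Entrant gets 0.
- Fight → Incumbent plays E2 (best of -3, 4, 2, 2); Entrant gets 6.
Entrant's induced payoffs are 0, 6, so Entrant commits to Fight. Subgame-perfect outcome: (E2, Fight) with payoffs (4, 6).

6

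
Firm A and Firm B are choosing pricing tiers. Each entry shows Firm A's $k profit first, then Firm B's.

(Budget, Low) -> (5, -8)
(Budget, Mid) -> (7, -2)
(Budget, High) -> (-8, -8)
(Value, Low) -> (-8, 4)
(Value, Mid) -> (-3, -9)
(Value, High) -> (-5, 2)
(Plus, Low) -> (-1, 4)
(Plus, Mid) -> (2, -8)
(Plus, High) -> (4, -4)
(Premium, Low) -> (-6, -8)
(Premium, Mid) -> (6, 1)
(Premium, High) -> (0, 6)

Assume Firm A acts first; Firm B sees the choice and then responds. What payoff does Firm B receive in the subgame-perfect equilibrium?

-2

Firm B best-responds to each possible Firm A move:
- Budget: Firm B compares -8, -2, -8 and picks Mid; Firm A would get 7.
- Value: Firm B compares 4, -9, 2 and picks Low; Firm A would get -8.
- Plus: Firm B compares 4, -8, -4 and picks Low; Firm A would get -1.
- Premium: Firm B compares -8, 1, 6 and picks High; Firm A would get 0.
Firm A's induced payoffs are 7, -8, -1, 0, so Firm A commits to Budget. Subgame-perfect outcome: (Budget, Mid) with payoffs (7, -2).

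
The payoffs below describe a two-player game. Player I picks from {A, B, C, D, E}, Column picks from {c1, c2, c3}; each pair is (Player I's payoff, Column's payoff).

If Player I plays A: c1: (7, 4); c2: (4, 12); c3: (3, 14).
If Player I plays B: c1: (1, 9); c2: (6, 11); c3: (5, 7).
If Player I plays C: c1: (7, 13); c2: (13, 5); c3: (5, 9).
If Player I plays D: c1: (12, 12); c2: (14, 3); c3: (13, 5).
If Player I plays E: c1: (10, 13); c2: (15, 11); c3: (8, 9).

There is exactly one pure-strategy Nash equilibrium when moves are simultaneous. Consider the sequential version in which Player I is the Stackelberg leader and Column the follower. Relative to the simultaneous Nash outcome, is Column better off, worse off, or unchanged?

unchanged

Work backward from Column's decision.
- A → Column plays c3 (best of 4, 12, 14); Player I gets 3.
- B → Column plays c2 (best of 9, 11, 7); Player I gets 6.
- C → Column plays c1 (best of 13, 5, 9); Player I gets 7.
- D → Column plays c1 (best of 12, 3, 5); Player I gets 12.
- E → Column plays c1 (best of 13, 11, 9); Player I gets 10.
Among 3, 6, 7, 12, 10, the best is 12 at D. Subgame-perfect outcome: (D, c1) with payoffs (12, 12).
For the simultaneous game, intersect best replies.
Player I's best replies: c1→D; c2→E; c3→D.
Column's best replies: A→c3; B→c2; C→c1; D→c1; E→c1.
The unique mutual best reply is (D, c1), giving (12, 12).
Column earns 12 sequentially versus 12 at the Nash outcome: unchanged.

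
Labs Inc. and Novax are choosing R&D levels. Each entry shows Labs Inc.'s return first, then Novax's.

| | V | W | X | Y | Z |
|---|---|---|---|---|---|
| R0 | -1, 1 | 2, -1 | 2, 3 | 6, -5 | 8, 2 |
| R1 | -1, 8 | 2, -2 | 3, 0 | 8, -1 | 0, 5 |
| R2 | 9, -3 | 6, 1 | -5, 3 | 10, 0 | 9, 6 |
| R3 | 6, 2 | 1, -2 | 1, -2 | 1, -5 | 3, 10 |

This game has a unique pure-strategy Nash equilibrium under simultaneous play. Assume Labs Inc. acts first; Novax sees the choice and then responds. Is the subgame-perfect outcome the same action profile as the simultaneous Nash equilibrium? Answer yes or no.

Work backward from Novax's decision.
- R0 → Novax plays X (best of 1, -1, 3, -5, 2); Labs Inc. gets 2.
- R1 → Novax plays V (best of 8, -2, 0, -1, 5); Labs Inc. gets -1.
- R2 → Novax plays Z (best of -3, 1, 3, 0, 6); Labs Inc. gets 9.
- R3 → Novax plays Z (best of 2, -2, -2, -5, 10); Labs Inc. gets 3.
Among 2, -1, 9, 3, the best is 9 at R2. Subgame-perfect outcome: (R2, Z) with payoffs (9, 6).
For the simultaneous game, intersect best replies.
Labs Inc.'s best replies: V→R2; W→R2; X→R1; Y→R2; Z→R2.
Novax's best replies: R0→X; R1→V; R2→Z; R3→Z.
The unique mutual best reply is (R2, Z), giving (9, 6).
Sequential outcome (R2, Z) coincides with the Nash profile (R2, Z).

yes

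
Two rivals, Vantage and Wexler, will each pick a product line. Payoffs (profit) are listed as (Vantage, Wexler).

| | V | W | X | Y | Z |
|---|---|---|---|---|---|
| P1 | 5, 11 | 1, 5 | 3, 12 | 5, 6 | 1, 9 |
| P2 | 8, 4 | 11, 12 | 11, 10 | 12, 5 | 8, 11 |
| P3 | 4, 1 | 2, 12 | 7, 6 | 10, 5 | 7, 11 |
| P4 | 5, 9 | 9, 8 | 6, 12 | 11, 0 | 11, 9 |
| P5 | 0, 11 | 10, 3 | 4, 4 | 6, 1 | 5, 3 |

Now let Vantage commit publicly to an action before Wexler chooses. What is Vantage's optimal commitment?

Backward induction with Vantage moving first.
- P1: Wexler compares 11, 5, 12, 6, 9 and picks X; Vantage would get 3.
- P2: Wexler compares 4, 12, 10, 5, 11 and picks W; Vantage would get 11.
- P3: Wexler compares 1, 12, 6, 5, 11 and picks W; Vantage would get 2.
- P4: Wexler compares 9, 8, 12, 0, 9 and picks X; Vantage would get 6.
- P5: Wexler compares 11, 3, 4, 1, 3 and picks V; Vantage would get 0.
Among 3, 11, 2, 6, 0, the best is 11 at P2. Subgame-perfect outcome: (P2, W) with payoffs (11, 12).

P2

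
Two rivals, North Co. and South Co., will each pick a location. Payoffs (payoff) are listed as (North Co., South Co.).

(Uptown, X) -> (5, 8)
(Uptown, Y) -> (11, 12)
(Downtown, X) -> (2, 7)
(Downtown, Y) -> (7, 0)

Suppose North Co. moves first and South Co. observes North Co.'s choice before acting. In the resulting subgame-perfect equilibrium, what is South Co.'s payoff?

12

Solve by backward induction (North Co. leads).
- Uptown → South Co. plays Y (best of 8, 12); North Co. gets 11.
- Downtown → South Co. plays X (best of 7, 0); North Co. gets 2.
North Co.'s induced payoffs are 11, 2, so North Co. commits to Uptown. Subgame-perfect outcome: (Uptown, Y) with payoffs (11, 12).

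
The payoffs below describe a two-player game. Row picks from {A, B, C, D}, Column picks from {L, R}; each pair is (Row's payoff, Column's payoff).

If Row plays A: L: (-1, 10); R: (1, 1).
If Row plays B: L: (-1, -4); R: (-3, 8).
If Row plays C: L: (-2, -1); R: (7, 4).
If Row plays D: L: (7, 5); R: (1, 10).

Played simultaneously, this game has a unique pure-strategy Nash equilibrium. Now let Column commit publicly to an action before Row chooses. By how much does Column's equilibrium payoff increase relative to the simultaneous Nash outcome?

Row best-responds to each possible Column move:
- L: BR = D, leader payoff 5.
- R: BR = C, leader payoff 4.
Column's induced payoffs are 5, 4, so Column commits to L. Subgame-perfect outcome: (D, L) with payoffs (7, 5).
For the simultaneous game, intersect best replies.
Row's best replies: L→D; R→C.
Column's best replies: A→L; B→R; C→R; D→R.
The unique mutual best reply is (C, R), giving (7, 4).
Column's commitment gain: 5 − 4 = 1.

1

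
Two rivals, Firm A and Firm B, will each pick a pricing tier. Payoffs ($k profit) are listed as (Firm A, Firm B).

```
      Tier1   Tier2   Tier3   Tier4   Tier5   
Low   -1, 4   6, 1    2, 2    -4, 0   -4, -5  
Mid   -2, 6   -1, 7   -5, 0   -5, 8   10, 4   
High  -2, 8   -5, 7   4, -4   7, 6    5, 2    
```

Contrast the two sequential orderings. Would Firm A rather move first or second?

If Firm A leads: Firm B's best replies are Low→Tier1, Mid→Tier4, High→Tier1; Firm A's induced payoffs -1, -5, -2; outcome (Low, Tier1), payoffs (-1, 4).
If Firm B leads: Firm A's best replies are Tier1→Low, Tier2→Low, Tier3→High, Tier4→High, Tier5→Mid; Firm B's induced payoffs 4, 1, -4, 6, 4; outcome (High, Tier4), payoffs (7, 6).
Firm A gets -1 moving first and 7 moving second, so Firm A prefers to move second.

second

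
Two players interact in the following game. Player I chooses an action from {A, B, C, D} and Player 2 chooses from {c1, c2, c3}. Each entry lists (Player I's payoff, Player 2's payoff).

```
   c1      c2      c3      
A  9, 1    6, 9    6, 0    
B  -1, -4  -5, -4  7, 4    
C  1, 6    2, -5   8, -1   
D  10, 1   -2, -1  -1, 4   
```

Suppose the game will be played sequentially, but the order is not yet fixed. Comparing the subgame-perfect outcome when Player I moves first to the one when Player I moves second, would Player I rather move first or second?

first

If Player I leads: Player 2's best replies are A→c2, B→c3, C→c1, D→c3; Player I's induced payoffs 6, 7, 1, -1; outcome (B, c3), payoffs (7, 4).
If Player 2 leads: Player I's best replies are c1→D, c2→A, c3→C; Player 2's induced payoffs 1, 9, -1; outcome (A, c2), payoffs (6, 9).
Player I gets 7 moving first and 6 moving second, so Player I prefers to move first.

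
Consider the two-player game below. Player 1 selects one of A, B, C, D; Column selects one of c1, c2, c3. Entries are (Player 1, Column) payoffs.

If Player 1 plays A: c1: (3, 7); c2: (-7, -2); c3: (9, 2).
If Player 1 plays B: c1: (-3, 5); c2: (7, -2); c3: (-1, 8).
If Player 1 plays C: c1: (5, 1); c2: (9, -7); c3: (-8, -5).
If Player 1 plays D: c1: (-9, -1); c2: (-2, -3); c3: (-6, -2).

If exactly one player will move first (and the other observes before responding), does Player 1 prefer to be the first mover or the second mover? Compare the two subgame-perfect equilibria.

second

If Player 1 leads: Column's best replies are A→c1, B→c3, C→c1, D→c1; Player 1's induced payoffs 3, -1, 5, -9; outcome (C, c1), payoffs (5, 1).
If Column leads: Player 1's best replies are c1→C, c2→C, c3→A; Column's induced payoffs 1, -7, 2; outcome (A, c3), payoffs (9, 2).
Player 1 gets 5 moving first and 9 moving second, so Player 1 prefers to move second.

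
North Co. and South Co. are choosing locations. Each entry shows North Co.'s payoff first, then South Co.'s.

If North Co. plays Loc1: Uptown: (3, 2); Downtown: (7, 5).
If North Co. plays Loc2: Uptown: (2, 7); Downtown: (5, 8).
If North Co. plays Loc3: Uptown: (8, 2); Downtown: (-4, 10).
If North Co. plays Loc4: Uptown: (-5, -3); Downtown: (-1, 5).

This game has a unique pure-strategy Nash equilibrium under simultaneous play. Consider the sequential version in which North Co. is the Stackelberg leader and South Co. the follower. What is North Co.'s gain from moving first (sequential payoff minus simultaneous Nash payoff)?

South Co. best-responds to each possible North Co. move:
- Loc1: South Co. compares 2, 5 and picks Downtown; North Co. would get 7.
- Loc2: South Co. compares 7, 8 and picks Downtown; North Co. would get 5.
- Loc3: South Co. compares 2, 10 and picks Downtown; North Co. would get -4.
- Loc4: South Co. compares -3, 5 and picks Downtown; North Co. would get -1.
Among 7, 5, -4, -1, the best is 7 at Loc1. Subgame-perfect outcome: (Loc1, Downtown) with payoffs (7, 5).
For the simultaneous game, intersect best replies.
North Co.'s best replies: Uptown→Loc3; Downtown→Loc1.
South Co.'s best replies: Loc1→Downtown; Loc2→Downtown; Loc3→Downtown; Loc4→Downtown.
The unique mutual best reply is (Loc1, Downtown), giving (7, 5).
North Co.'s commitment gain: 7 − 7 = 0.

0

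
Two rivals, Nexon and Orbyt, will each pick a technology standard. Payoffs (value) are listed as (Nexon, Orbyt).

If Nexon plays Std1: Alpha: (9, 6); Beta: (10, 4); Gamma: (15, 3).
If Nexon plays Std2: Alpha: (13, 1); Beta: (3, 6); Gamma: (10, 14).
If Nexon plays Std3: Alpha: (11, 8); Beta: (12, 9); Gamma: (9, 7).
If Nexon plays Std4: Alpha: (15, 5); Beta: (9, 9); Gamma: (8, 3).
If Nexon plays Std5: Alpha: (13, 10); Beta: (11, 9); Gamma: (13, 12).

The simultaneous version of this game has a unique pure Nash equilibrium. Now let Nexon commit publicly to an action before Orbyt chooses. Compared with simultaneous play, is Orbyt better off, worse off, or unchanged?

better off

Backward induction with Nexon moving first.
- Std1 → Orbyt plays Alpha (best of 6, 4, 3); Nexon gets 9.
- Std2 → Orbyt plays Gamma (best of 1, 6, 14); Nexon gets 10.
- Std3 → Orbyt plays Beta (best of 8, 9, 7); Nexon gets 12.
- Std4 → Orbyt plays Beta (best of 5, 9, 3); Nexon gets 9.
- Std5 → Orbyt plays Gamma (best of 10, 9, 12); Nexon gets 13.
Among 9, 10, 12, 9, 13, the best is 13 at Std5. Subgame-perfect outcome: (Std5, Gamma) with payoffs (13, 12).
For the simultaneous game, intersect best replies.
Nexon's best replies: Alpha→Std4; Beta→Std3; Gamma→Std1.
Orbyt's best replies: Std1→Alpha; Std2→Gamma; Std3→Beta; Std4→Beta; Std5→Gamma.
The unique mutual best reply is (Std3, Beta), giving (12, 9).
Orbyt earns 12 sequentially versus 9 at the Nash outcome: better off.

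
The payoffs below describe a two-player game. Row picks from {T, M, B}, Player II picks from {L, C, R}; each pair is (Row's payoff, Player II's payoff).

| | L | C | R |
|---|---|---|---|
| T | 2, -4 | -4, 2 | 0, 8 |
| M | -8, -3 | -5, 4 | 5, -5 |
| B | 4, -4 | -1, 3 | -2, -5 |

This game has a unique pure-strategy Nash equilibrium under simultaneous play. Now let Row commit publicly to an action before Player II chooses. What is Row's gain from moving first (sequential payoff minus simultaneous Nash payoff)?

1

Work backward from Player II's decision.
- T: Player II compares -4, 2, 8 and picks R; Row would get 0.
- M: Player II compares -3, 4, -5 and picks C; Row would get -5.
- B: Player II compares -4, 3, -5 and picks C; Row would get -1.
Among 0, -5, -1, the best is 0 at T. Subgame-perfect outcome: (T, R) with payoffs (0, 8).
For the simultaneous game, intersect best replies.
Row's best replies: L→B; C→B; R→M.
Player II's best replies: T→R; M→C; B→C.
Only (B, C) has each player best-responding; Nash payoffs (-1, 3).
Row's commitment gain: 0 − -1 = 1.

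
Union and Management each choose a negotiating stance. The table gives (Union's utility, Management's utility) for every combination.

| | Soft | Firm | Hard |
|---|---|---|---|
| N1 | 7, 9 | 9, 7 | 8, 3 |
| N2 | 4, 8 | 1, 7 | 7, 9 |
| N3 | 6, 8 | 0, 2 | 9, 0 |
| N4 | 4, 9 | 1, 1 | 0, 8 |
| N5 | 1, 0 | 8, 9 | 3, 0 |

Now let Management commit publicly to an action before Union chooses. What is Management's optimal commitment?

Soft

Backward induction with Management moving first.
- Soft: Union compares 7, 4, 6, 4, 1 and picks N1; Management would get 9.
- Firm: Union compares 9, 1, 0, 1, 8 and picks N1; Management would get 7.
- Hard: Union compares 8, 7, 9, 0, 3 and picks N3; Management would get 0.
Maximizing over 9, 7, 0, Management chooses Soft. Subgame-perfect outcome: (N1, Soft) with payoffs (7, 9).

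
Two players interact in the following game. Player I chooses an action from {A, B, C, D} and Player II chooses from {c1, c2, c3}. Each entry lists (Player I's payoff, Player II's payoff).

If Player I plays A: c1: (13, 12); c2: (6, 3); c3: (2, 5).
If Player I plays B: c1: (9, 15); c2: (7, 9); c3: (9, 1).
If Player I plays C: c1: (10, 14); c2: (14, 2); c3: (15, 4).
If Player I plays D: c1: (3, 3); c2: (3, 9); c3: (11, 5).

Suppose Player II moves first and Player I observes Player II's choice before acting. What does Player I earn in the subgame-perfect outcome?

Player I best-responds to each possible Player II move:
- c1: Player I compares 13, 9, 10, 3 and picks A; Player II would get 12.
- c2: Player I compares 6, 7, 14, 3 and picks C; Player II would get 2.
- c3: Player I compares 2, 9, 15, 11 and picks C; Player II would get 4.
Among 12, 2, 4, the best is 12 at c1. Subgame-perfect outcome: (A, c1) with payoffs (13, 12).

13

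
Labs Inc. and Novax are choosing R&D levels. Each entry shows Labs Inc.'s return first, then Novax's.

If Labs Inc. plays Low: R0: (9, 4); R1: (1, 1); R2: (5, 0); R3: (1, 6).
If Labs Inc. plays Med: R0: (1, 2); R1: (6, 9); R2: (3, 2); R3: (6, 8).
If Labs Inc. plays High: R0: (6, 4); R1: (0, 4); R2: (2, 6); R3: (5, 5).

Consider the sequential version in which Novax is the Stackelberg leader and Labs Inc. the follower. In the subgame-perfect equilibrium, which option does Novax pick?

Backward induction with Novax moving first.
- R0: Labs Inc. compares 9, 1, 6 and picks Low; Novax would get 4.
- R1: Labs Inc. compares 1, 6, 0 and picks Med; Novax would get 9.
- R2: Labs Inc. compares 5, 3, 2 and picks Low; Novax would get 0.
- R3: Labs Inc. compares 1, 6, 5 and picks Med; Novax would get 8.
Novax's induced payoffs are 4, 9, 0, 8, so Novax commits to R1. Subgame-perfect outcome: (Med, R1) with payoffs (6, 9).

R1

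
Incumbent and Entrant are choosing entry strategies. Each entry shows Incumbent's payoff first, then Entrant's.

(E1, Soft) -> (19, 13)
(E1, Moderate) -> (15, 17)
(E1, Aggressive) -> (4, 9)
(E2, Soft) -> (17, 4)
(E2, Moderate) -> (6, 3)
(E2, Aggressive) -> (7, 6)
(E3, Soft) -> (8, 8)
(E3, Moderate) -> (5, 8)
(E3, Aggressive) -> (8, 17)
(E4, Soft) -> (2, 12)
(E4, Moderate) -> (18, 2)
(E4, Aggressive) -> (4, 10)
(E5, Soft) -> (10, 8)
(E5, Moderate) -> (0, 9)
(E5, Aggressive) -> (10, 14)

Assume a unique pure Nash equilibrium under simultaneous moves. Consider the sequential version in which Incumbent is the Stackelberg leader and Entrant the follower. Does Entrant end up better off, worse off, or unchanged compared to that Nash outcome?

better off

Backward induction with Incumbent moving first.
- E1: BR = Moderate, leader payoff 15.
- E2: BR = Aggressive, leader payoff 7.
- E3: BR = Aggressive, leader payoff 8.
- E4: BR = Soft, leader payoff 2.
- E5: BR = Aggressive, leader payoff 10.
Maximizing over 15, 7, 8, 2, 10, Incumbent chooses E1. Subgame-perfect outcome: (E1, Moderate) with payoffs (15, 17).
For the simultaneous game, intersect best replies.
Incumbent's best replies: Soft→E1; Moderate→E4; Aggressive→E5.
Entrant's best replies: E1→Moderate; E2→Aggressive; E3→Aggressive; E4→Soft; E5→Aggressive.
Only (E5, Aggressive) has each player best-responding; Nash payoffs (10, 14).
Entrant earns 17 sequentially versus 14 at the Nash outcome: better off.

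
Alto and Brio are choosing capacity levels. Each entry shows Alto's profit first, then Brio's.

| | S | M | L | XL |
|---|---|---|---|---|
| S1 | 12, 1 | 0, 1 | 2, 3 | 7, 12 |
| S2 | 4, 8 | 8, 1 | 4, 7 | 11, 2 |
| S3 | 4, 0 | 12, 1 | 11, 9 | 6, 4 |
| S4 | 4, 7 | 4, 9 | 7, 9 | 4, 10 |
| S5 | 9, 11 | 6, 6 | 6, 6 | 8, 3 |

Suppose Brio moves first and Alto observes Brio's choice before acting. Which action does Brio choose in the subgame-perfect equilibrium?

Work backward from Alto's decision.
- S → Alto plays S1 (best of 12, 4, 4, 4, 9); Brio gets 1.
- M → Alto plays S3 (best of 0, 8, 12, 4, 6); Brio gets 1.
- L → Alto plays S3 (best of 2, 4, 11, 7, 6); Brio gets 9.
- XL → Alto plays S2 (best of 7, 11, 6, 4, 8); Brio gets 2.
Among 1, 1, 9, 2, the best is 9 at L. Subgame-perfect outcome: (S3, L) with payoffs (11, 9).

L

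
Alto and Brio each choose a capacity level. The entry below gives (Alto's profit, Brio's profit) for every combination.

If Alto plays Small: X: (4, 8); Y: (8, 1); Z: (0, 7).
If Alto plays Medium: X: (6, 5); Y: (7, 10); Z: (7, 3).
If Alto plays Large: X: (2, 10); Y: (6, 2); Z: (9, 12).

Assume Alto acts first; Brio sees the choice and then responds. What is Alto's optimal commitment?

Solve by backward induction (Alto leads).
- Small: BR = X, leader payoff 4.
- Medium: BR = Y, leader payoff 7.
- Large: BR = Z, leader payoff 9.
Among 4, 7, 9, the best is 9 at Large. Subgame-perfect outcome: (Large, Z) with payoffs (9, 12).

Large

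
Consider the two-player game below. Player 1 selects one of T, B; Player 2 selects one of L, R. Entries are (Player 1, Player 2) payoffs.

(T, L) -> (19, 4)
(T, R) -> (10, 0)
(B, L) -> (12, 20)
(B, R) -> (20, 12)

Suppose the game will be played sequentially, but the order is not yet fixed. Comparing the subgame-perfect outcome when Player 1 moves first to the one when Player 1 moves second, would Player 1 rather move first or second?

second

If Player 1 leads: Player 2's best replies are T→L, B→L; Player 1's induced payoffs 19, 12; outcome (T, L), payoffs (19, 4).
If Player 2 leads: Player 1's best replies are L→T, R→B; Player 2's induced payoffs 4, 12; outcome (B, R), payoffs (20, 12).
Player 1 gets 19 moving first and 20 moving second, so Player 1 prefers to move second.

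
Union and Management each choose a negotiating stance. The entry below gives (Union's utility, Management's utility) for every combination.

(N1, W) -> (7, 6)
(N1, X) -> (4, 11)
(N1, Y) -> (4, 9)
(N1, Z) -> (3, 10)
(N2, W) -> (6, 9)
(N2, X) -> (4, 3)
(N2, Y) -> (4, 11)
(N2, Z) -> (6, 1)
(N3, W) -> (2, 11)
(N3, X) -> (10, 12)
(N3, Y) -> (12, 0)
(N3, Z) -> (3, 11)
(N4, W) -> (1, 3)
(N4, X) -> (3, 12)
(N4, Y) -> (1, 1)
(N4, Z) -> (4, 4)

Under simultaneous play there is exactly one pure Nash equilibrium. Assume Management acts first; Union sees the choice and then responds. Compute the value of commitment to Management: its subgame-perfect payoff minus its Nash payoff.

0

Union best-responds to each possible Management move:
- W: Union compares 7, 6, 2, 1 and picks N1; Management would get 6.
- X: Union compares 4, 4, 10, 3 and picks N3; Management would get 12.
- Y: Union compares 4, 4, 12, 1 and picks N3; Management would get 0.
- Z: Union compares 3, 6, 3, 4 and picks N2; Management would get 1.
Management's induced payoffs are 6, 12, 0, 1, so Management commits to X. Subgame-perfect outcome: (N3, X) with payoffs (10, 12).
Now find the simultaneous Nash equilibrium.
Union's best replies: W→N1; X→N3; Y→N3; Z→N2.
Management's best replies: N1→X; N2→Y; N3→X; N4→X.
Only (N3, X) has each player best-responding; Nash payoffs (10, 12).
Management's commitment gain: 12 − 12 = 0.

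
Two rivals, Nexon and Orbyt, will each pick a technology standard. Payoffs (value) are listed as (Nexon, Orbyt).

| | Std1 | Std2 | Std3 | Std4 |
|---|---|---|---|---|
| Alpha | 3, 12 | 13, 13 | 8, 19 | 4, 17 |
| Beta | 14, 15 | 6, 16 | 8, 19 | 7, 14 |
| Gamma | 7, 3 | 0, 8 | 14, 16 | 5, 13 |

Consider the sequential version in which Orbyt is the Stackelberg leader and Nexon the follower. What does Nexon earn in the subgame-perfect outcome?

14

Work backward from Nexon's decision.
- Std1: Nexon compares 3, 14, 7 and picks Beta; Orbyt would get 15.
- Std2: Nexon compares 13, 6, 0 and picks Alpha; Orbyt would get 13.
- Std3: Nexon compares 8, 8, 14 and picks Gamma; Orbyt would get 16.
- Std4: Nexon compares 4, 7, 5 and picks Beta; Orbyt would get 14.
Orbyt's induced payoffs are 15, 13, 16, 14, so Orbyt commits to Std3. Subgame-perfect outcome: (Gamma, Std3) with payoffs (14, 16).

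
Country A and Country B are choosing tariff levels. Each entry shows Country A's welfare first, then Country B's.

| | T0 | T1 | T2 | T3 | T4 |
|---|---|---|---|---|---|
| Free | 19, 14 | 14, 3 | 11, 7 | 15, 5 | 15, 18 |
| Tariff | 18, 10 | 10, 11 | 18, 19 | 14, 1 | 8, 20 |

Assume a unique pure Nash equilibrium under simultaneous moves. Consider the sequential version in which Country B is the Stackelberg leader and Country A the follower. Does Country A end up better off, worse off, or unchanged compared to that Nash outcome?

better off

Backward induction with Country B moving first.
- T0: BR = Free, leader payoff 14.
- T1: BR = Free, leader payoff 3.
- T2: BR = Tariff, leader payoff 19.
- T3: BR = Free, leader payoff 5.
- T4: BR = Free, leader payoff 18.
Maximizing over 14, 3, 19, 5, 18, Country B chooses T2. Subgame-perfect outcome: (Tariff, T2) with payoffs (18, 19).
Now find the simultaneous Nash equilibrium.
Country A's best replies: T0→Free; T1→Free; T2→Tariff; T3→Free; T4→Free.
Country B's best replies: Free→T4; Tariff→T4.
The unique mutual best reply is (Free, T4), giving (15, 18).
Country A earns 18 sequentially versus 15 at the Nash outcome: better off.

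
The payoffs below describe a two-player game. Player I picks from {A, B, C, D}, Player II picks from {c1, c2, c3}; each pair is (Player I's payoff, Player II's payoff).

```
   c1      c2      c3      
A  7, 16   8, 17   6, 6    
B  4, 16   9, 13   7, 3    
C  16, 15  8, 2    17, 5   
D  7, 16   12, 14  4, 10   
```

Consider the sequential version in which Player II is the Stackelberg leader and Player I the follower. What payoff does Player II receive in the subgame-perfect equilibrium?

15

Work backward from Player I's decision.
- c1: BR = C, leader payoff 15.
- c2: BR = D, leader payoff 14.
- c3: BR = C, leader payoff 5.
Among 15, 14, 5, the best is 15 at c1. Subgame-perfect outcome: (C, c1) with payoffs (16, 15).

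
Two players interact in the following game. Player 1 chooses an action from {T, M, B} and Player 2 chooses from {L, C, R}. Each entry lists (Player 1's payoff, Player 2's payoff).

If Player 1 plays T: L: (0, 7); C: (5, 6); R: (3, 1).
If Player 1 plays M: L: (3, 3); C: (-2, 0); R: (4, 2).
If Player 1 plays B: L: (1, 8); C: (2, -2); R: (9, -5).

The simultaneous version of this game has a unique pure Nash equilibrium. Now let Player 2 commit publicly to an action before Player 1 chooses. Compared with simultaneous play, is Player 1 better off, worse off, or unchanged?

Player 1 best-responds to each possible Player 2 move:
- L → Player 1 plays M (best of 0, 3, 1); Player 2 gets 3.
- C → Player 1 plays T (best of 5, -2, 2); Player 2 gets 6.
- R → Player 1 plays B (best of 3, 4, 9); Player 2 gets -5.
Player 2's induced payoffs are 3, 6, -5, so Player 2 commits to C. Subgame-perfect outcome: (T, C) with payoffs (5, 6).
Under simultaneous play:
Player 1's best replies: L→M; C→T; R→B.
Player 2's best replies: T→L; M→L; B→L.
The unique mutual best reply is (M, L), giving (3, 3).
Player 1 earns 5 sequentially versus 3 at the Nash outcome: better off.

better off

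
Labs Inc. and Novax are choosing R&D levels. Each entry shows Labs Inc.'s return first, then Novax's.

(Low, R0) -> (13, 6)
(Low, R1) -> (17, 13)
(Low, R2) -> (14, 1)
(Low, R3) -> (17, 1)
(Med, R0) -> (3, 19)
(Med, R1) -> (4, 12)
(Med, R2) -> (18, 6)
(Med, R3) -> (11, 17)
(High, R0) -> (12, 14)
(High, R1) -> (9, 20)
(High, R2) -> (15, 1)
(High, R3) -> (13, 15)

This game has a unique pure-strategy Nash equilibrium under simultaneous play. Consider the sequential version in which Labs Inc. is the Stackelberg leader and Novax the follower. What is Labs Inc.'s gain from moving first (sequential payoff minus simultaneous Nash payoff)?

Work backward from Novax's decision.
- Low: Novax compares 6, 13, 1, 1 and picks R1; Labs Inc. would get 17.
- Med: Novax compares 19, 12, 6, 17 and picks R0; Labs Inc. would get 3.
- High: Novax compares 14, 20, 1, 15 and picks R1; Labs Inc. would get 9.
Labs Inc.'s induced payoffs are 17, 3, 9, so Labs Inc. commits to Low. Subgame-perfect outcome: (Low, R1) with payoffs (17, 13).
For the simultaneous game, intersect best replies.
Labs Inc.'s best replies: R0→Low; R1→Low; R2→Med; R3→Low.
Novax's best replies: Low→R1; Med→R0; High→R1.
Only (Low, R1) has each player best-responding; Nash payoffs (17, 13).
Labs Inc.'s commitment gain: 17 − 17 = 0.

0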